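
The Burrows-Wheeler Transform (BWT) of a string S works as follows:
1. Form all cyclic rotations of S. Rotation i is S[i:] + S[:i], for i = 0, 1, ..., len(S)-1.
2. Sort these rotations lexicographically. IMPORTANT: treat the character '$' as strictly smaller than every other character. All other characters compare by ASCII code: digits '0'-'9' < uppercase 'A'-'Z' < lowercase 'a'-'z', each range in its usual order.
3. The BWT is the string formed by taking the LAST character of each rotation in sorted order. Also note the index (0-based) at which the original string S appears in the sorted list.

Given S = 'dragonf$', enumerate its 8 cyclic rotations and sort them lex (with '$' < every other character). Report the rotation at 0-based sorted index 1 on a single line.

Answer: agonf$dr

Derivation:
All 8 rotations (rotation i = S[i:]+S[:i]):
  rot[0] = dragonf$
  rot[1] = ragonf$d
  rot[2] = agonf$dr
  rot[3] = gonf$dra
  rot[4] = onf$drag
  rot[5] = nf$drago
  rot[6] = f$dragon
  rot[7] = $dragonf
Sorted (with $ < everything):
  sorted[0] = $dragonf
  sorted[1] = agonf$dr
  sorted[2] = dragonf$
  sorted[3] = f$dragon
  sorted[4] = gonf$dra
  sorted[5] = nf$drago
  sorted[6] = onf$drag
  sorted[7] = ragonf$d
sorted[1] = agonf$dr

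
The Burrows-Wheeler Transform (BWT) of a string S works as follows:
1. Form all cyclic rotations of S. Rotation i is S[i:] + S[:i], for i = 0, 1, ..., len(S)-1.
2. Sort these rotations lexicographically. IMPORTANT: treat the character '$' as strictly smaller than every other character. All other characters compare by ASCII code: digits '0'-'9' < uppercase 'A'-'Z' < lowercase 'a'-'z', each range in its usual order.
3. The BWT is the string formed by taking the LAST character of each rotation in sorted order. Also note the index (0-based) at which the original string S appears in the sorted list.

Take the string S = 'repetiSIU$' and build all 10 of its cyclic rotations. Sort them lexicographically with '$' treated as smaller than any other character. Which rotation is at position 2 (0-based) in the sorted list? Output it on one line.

Answer: SIU$repeti

Derivation:
All 10 rotations (rotation i = S[i:]+S[:i]):
  rot[0] = repetiSIU$
  rot[1] = epetiSIU$r
  rot[2] = petiSIU$re
  rot[3] = etiSIU$rep
  rot[4] = tiSIU$repe
  rot[5] = iSIU$repet
  rot[6] = SIU$repeti
  rot[7] = IU$repetiS
  rot[8] = U$repetiSI
  rot[9] = $repetiSIU
Sorted (with $ < everything):
  sorted[0] = $repetiSIU
  sorted[1] = IU$repetiS
  sorted[2] = SIU$repeti
  sorted[3] = U$repetiSI
  sorted[4] = epetiSIU$r
  sorted[5] = etiSIU$rep
  sorted[6] = iSIU$repet
  sorted[7] = petiSIU$re
  sorted[8] = repetiSIU$
  sorted[9] = tiSIU$repe
sorted[2] = SIU$repeti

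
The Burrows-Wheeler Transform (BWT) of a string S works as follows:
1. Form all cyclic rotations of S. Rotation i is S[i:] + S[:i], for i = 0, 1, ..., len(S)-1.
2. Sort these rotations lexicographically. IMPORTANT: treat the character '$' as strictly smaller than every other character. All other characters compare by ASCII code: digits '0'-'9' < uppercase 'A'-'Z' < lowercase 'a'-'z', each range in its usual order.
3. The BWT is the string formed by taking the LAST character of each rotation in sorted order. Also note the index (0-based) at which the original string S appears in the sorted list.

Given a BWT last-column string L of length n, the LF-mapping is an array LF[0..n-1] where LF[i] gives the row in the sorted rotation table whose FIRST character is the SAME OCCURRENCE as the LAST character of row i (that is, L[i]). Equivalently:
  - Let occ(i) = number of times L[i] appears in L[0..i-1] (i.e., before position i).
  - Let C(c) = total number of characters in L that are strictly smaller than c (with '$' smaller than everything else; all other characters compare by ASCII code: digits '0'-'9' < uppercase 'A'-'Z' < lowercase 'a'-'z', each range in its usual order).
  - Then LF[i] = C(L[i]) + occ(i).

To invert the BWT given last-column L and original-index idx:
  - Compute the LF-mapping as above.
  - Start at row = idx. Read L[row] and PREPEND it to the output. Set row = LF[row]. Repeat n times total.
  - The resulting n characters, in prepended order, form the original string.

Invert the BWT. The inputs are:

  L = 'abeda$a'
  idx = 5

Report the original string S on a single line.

Answer: daeaba$

Derivation:
LF mapping: 1 4 6 5 2 0 3
Walk LF starting at row 5, prepending L[row]:
  step 1: row=5, L[5]='$', prepend. Next row=LF[5]=0
  step 2: row=0, L[0]='a', prepend. Next row=LF[0]=1
  step 3: row=1, L[1]='b', prepend. Next row=LF[1]=4
  step 4: row=4, L[4]='a', prepend. Next row=LF[4]=2
  step 5: row=2, L[2]='e', prepend. Next row=LF[2]=6
  step 6: row=6, L[6]='a', prepend. Next row=LF[6]=3
  step 7: row=3, L[3]='d', prepend. Next row=LF[3]=5
Reversed output: daeaba$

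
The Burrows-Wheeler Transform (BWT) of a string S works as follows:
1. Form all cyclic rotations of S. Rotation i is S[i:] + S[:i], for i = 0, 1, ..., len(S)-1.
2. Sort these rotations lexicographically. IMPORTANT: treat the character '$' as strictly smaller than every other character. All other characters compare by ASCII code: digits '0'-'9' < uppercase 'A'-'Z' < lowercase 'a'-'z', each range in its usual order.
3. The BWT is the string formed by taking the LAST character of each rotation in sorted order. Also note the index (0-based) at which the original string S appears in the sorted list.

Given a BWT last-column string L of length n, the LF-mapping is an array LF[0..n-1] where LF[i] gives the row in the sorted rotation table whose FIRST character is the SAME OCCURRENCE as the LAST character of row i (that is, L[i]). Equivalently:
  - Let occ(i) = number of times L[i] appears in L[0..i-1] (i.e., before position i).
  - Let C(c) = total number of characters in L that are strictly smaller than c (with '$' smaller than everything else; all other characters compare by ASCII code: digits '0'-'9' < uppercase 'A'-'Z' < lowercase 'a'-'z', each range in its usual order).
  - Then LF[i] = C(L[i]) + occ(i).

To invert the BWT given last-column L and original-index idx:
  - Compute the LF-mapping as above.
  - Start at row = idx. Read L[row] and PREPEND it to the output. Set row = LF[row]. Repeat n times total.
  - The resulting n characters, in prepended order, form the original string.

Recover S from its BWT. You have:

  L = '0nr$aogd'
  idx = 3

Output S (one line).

Answer: dragon0$

Derivation:
LF mapping: 1 5 7 0 2 6 4 3
Walk LF starting at row 3, prepending L[row]:
  step 1: row=3, L[3]='$', prepend. Next row=LF[3]=0
  step 2: row=0, L[0]='0', prepend. Next row=LF[0]=1
  step 3: row=1, L[1]='n', prepend. Next row=LF[1]=5
  step 4: row=5, L[5]='o', prepend. Next row=LF[5]=6
  step 5: row=6, L[6]='g', prepend. Next row=LF[6]=4
  step 6: row=4, L[4]='a', prepend. Next row=LF[4]=2
  step 7: row=2, L[2]='r', prepend. Next row=LF[2]=7
  step 8: row=7, L[7]='d', prepend. Next row=LF[7]=3
Reversed output: dragon0$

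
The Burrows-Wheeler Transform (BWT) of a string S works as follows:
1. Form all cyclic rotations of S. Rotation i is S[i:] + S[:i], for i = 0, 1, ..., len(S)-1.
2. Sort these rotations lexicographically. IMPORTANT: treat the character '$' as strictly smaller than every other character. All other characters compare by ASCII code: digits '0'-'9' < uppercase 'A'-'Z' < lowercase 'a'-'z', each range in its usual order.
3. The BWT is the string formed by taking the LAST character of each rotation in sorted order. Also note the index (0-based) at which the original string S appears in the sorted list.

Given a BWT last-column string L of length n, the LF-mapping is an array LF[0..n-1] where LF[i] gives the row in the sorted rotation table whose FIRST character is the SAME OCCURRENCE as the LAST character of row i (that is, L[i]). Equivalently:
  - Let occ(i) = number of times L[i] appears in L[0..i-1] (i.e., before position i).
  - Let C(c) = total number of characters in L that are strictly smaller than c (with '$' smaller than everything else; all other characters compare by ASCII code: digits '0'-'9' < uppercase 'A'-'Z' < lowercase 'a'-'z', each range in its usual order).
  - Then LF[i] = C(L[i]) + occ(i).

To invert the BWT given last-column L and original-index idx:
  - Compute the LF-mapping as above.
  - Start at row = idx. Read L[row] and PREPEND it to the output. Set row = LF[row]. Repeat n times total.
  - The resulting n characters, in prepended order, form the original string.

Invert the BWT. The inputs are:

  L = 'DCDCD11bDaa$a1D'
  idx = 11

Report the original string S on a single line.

Answer: aDDC1C1aaDbD1D$

Derivation:
LF mapping: 6 4 7 5 8 1 2 14 9 11 12 0 13 3 10
Walk LF starting at row 11, prepending L[row]:
  step 1: row=11, L[11]='$', prepend. Next row=LF[11]=0
  step 2: row=0, L[0]='D', prepend. Next row=LF[0]=6
  step 3: row=6, L[6]='1', prepend. Next row=LF[6]=2
  step 4: row=2, L[2]='D', prepend. Next row=LF[2]=7
  step 5: row=7, L[7]='b', prepend. Next row=LF[7]=14
  step 6: row=14, L[14]='D', prepend. Next row=LF[14]=10
  step 7: row=10, L[10]='a', prepend. Next row=LF[10]=12
  step 8: row=12, L[12]='a', prepend. Next row=LF[12]=13
  step 9: row=13, L[13]='1', prepend. Next row=LF[13]=3
  step 10: row=3, L[3]='C', prepend. Next row=LF[3]=5
  step 11: row=5, L[5]='1', prepend. Next row=LF[5]=1
  step 12: row=1, L[1]='C', prepend. Next row=LF[1]=4
  step 13: row=4, L[4]='D', prepend. Next row=LF[4]=8
  step 14: row=8, L[8]='D', prepend. Next row=LF[8]=9
  step 15: row=9, L[9]='a', prepend. Next row=LF[9]=11
Reversed output: aDDC1C1aaDbD1D$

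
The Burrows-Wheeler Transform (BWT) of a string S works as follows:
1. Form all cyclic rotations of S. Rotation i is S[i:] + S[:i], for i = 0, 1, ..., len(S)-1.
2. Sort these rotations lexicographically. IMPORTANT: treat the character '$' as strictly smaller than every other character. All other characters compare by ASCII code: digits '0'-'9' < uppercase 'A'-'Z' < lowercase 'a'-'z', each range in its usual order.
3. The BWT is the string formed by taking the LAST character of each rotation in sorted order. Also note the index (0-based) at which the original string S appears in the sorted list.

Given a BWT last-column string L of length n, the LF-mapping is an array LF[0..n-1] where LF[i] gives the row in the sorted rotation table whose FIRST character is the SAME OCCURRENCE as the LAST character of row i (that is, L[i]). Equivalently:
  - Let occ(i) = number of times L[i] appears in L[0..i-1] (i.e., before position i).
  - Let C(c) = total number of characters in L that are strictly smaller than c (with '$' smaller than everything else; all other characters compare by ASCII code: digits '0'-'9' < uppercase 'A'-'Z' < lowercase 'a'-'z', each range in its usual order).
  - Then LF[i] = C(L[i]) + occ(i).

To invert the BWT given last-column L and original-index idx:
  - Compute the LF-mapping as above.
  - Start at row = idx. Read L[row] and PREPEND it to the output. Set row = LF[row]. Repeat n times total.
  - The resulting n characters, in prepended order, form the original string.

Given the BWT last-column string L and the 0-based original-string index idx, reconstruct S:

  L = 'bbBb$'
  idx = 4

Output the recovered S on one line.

LF mapping: 2 3 1 4 0
Walk LF starting at row 4, prepending L[row]:
  step 1: row=4, L[4]='$', prepend. Next row=LF[4]=0
  step 2: row=0, L[0]='b', prepend. Next row=LF[0]=2
  step 3: row=2, L[2]='B', prepend. Next row=LF[2]=1
  step 4: row=1, L[1]='b', prepend. Next row=LF[1]=3
  step 5: row=3, L[3]='b', prepend. Next row=LF[3]=4
Reversed output: bbBb$

Answer: bbBb$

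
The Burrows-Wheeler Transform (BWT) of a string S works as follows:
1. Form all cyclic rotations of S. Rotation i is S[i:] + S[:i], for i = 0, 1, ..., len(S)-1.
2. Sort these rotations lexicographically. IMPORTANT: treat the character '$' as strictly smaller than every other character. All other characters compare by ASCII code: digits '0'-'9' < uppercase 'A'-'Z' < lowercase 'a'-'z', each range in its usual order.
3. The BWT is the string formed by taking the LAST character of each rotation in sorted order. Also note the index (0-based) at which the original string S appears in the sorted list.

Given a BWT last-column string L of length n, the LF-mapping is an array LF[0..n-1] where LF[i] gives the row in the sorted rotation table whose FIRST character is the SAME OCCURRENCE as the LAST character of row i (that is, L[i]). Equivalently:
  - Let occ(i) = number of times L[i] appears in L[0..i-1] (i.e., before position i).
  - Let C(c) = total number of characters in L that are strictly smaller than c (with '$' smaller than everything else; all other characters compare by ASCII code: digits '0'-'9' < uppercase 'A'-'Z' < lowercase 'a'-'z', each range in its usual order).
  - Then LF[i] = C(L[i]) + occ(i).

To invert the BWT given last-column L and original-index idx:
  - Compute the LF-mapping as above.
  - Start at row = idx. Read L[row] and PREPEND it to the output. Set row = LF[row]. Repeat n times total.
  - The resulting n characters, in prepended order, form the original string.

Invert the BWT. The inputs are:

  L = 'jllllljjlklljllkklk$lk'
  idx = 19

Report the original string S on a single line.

LF mapping: 1 10 11 12 13 14 2 3 15 5 16 17 4 18 19 6 7 20 8 0 21 9
Walk LF starting at row 19, prepending L[row]:
  step 1: row=19, L[19]='$', prepend. Next row=LF[19]=0
  step 2: row=0, L[0]='j', prepend. Next row=LF[0]=1
  step 3: row=1, L[1]='l', prepend. Next row=LF[1]=10
  step 4: row=10, L[10]='l', prepend. Next row=LF[10]=16
  step 5: row=16, L[16]='k', prepend. Next row=LF[16]=7
  step 6: row=7, L[7]='j', prepend. Next row=LF[7]=3
  step 7: row=3, L[3]='l', prepend. Next row=LF[3]=12
  step 8: row=12, L[12]='j', prepend. Next row=LF[12]=4
  step 9: row=4, L[4]='l', prepend. Next row=LF[4]=13
  step 10: row=13, L[13]='l', prepend. Next row=LF[13]=18
  step 11: row=18, L[18]='k', prepend. Next row=LF[18]=8
  step 12: row=8, L[8]='l', prepend. Next row=LF[8]=15
  step 13: row=15, L[15]='k', prepend. Next row=LF[15]=6
  step 14: row=6, L[6]='j', prepend. Next row=LF[6]=2
  step 15: row=2, L[2]='l', prepend. Next row=LF[2]=11
  step 16: row=11, L[11]='l', prepend. Next row=LF[11]=17
  step 17: row=17, L[17]='l', prepend. Next row=LF[17]=20
  step 18: row=20, L[20]='l', prepend. Next row=LF[20]=21
  step 19: row=21, L[21]='k', prepend. Next row=LF[21]=9
  step 20: row=9, L[9]='k', prepend. Next row=LF[9]=5
  step 21: row=5, L[5]='l', prepend. Next row=LF[5]=14
  step 22: row=14, L[14]='l', prepend. Next row=LF[14]=19
Reversed output: llkklllljklklljljkllj$

Answer: llkklllljklklljljkllj$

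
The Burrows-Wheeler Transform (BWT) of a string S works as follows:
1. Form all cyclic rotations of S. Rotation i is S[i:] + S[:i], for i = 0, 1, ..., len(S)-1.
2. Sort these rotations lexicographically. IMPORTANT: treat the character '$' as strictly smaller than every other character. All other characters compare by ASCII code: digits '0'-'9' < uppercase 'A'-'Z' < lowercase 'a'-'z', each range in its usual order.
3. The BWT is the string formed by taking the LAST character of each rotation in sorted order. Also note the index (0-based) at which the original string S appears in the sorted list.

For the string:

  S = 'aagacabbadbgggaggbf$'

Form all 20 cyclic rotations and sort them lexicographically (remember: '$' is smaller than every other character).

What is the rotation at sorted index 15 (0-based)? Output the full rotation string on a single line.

Answer: gaggbf$aagacabbadbgg

Derivation:
All 20 rotations (rotation i = S[i:]+S[:i]):
  rot[0] = aagacabbadbgggaggbf$
  rot[1] = agacabbadbgggaggbf$a
  rot[2] = gacabbadbgggaggbf$aa
  rot[3] = acabbadbgggaggbf$aag
  rot[4] = cabbadbgggaggbf$aaga
  rot[5] = abbadbgggaggbf$aagac
  rot[6] = bbadbgggaggbf$aagaca
  rot[7] = badbgggaggbf$aagacab
  rot[8] = adbgggaggbf$aagacabb
  rot[9] = dbgggaggbf$aagacabba
  rot[10] = bgggaggbf$aagacabbad
  rot[11] = gggaggbf$aagacabbadb
  rot[12] = ggaggbf$aagacabbadbg
  rot[13] = gaggbf$aagacabbadbgg
  rot[14] = aggbf$aagacabbadbggg
  rot[15] = ggbf$aagacabbadbggga
  rot[16] = gbf$aagacabbadbgggag
  rot[17] = bf$aagacabbadbgggagg
  rot[18] = f$aagacabbadbgggaggb
  rot[19] = $aagacabbadbgggaggbf
Sorted (with $ < everything):
  sorted[0] = $aagacabbadbgggaggbf
  sorted[1] = aagacabbadbgggaggbf$
  sorted[2] = abbadbgggaggbf$aagac
  sorted[3] = acabbadbgggaggbf$aag
  sorted[4] = adbgggaggbf$aagacabb
  sorted[5] = agacabbadbgggaggbf$a
  sorted[6] = aggbf$aagacabbadbggg
  sorted[7] = badbgggaggbf$aagacab
  sorted[8] = bbadbgggaggbf$aagaca
  sorted[9] = bf$aagacabbadbgggagg
  sorted[10] = bgggaggbf$aagacabbad
  sorted[11] = cabbadbgggaggbf$aaga
  sorted[12] = dbgggaggbf$aagacabba
  sorted[13] = f$aagacabbadbgggaggb
  sorted[14] = gacabbadbgggaggbf$aa
  sorted[15] = gaggbf$aagacabbadbgg
  sorted[16] = gbf$aagacabbadbgggag
  sorted[17] = ggaggbf$aagacabbadbg
  sorted[18] = ggbf$aagacabbadbggga
  sorted[19] = gggaggbf$aagacabbadb
sorted[15] = gaggbf$aagacabbadbgg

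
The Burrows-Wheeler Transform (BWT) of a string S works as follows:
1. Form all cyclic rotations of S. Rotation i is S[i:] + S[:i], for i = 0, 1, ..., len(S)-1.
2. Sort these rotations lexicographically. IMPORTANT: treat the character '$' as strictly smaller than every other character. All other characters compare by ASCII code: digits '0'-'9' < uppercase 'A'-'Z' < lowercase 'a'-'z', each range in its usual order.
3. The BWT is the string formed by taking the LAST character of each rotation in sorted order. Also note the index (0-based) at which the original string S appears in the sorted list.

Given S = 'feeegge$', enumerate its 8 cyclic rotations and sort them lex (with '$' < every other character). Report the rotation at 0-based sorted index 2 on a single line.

Answer: eeegge$f

Derivation:
All 8 rotations (rotation i = S[i:]+S[:i]):
  rot[0] = feeegge$
  rot[1] = eeegge$f
  rot[2] = eegge$fe
  rot[3] = egge$fee
  rot[4] = gge$feee
  rot[5] = ge$feeeg
  rot[6] = e$feeegg
  rot[7] = $feeegge
Sorted (with $ < everything):
  sorted[0] = $feeegge
  sorted[1] = e$feeegg
  sorted[2] = eeegge$f
  sorted[3] = eegge$fe
  sorted[4] = egge$fee
  sorted[5] = feeegge$
  sorted[6] = ge$feeeg
  sorted[7] = gge$feee
sorted[2] = eeegge$f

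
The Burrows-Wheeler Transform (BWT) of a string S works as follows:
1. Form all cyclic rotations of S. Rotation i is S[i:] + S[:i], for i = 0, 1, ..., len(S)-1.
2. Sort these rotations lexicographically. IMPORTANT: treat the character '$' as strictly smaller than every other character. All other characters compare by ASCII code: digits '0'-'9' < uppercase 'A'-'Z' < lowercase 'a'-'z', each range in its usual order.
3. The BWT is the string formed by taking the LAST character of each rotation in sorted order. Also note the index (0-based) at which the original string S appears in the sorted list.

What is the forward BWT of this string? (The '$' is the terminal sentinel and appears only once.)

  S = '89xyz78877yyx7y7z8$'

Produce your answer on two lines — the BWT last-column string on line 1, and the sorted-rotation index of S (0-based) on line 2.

Answer: 88zx7yz87$8y97y7xy7
9

Derivation:
All 19 rotations (rotation i = S[i:]+S[:i]):
  rot[0] = 89xyz78877yyx7y7z8$
  rot[1] = 9xyz78877yyx7y7z8$8
  rot[2] = xyz78877yyx7y7z8$89
  rot[3] = yz78877yyx7y7z8$89x
  rot[4] = z78877yyx7y7z8$89xy
  rot[5] = 78877yyx7y7z8$89xyz
  rot[6] = 8877yyx7y7z8$89xyz7
  rot[7] = 877yyx7y7z8$89xyz78
  rot[8] = 77yyx7y7z8$89xyz788
  rot[9] = 7yyx7y7z8$89xyz7887
  rot[10] = yyx7y7z8$89xyz78877
  rot[11] = yx7y7z8$89xyz78877y
  rot[12] = x7y7z8$89xyz78877yy
  rot[13] = 7y7z8$89xyz78877yyx
  rot[14] = y7z8$89xyz78877yyx7
  rot[15] = 7z8$89xyz78877yyx7y
  rot[16] = z8$89xyz78877yyx7y7
  rot[17] = 8$89xyz78877yyx7y7z
  rot[18] = $89xyz78877yyx7y7z8
Sorted (with $ < everything):
  sorted[0] = $89xyz78877yyx7y7z8  (last char: '8')
  sorted[1] = 77yyx7y7z8$89xyz788  (last char: '8')
  sorted[2] = 78877yyx7y7z8$89xyz  (last char: 'z')
  sorted[3] = 7y7z8$89xyz78877yyx  (last char: 'x')
  sorted[4] = 7yyx7y7z8$89xyz7887  (last char: '7')
  sorted[5] = 7z8$89xyz78877yyx7y  (last char: 'y')
  sorted[6] = 8$89xyz78877yyx7y7z  (last char: 'z')
  sorted[7] = 877yyx7y7z8$89xyz78  (last char: '8')
  sorted[8] = 8877yyx7y7z8$89xyz7  (last char: '7')
  sorted[9] = 89xyz78877yyx7y7z8$  (last char: '$')
  sorted[10] = 9xyz78877yyx7y7z8$8  (last char: '8')
  sorted[11] = x7y7z8$89xyz78877yy  (last char: 'y')
  sorted[12] = xyz78877yyx7y7z8$89  (last char: '9')
  sorted[13] = y7z8$89xyz78877yyx7  (last char: '7')
  sorted[14] = yx7y7z8$89xyz78877y  (last char: 'y')
  sorted[15] = yyx7y7z8$89xyz78877  (last char: '7')
  sorted[16] = yz78877yyx7y7z8$89x  (last char: 'x')
  sorted[17] = z78877yyx7y7z8$89xy  (last char: 'y')
  sorted[18] = z8$89xyz78877yyx7y7  (last char: '7')
Last column: 88zx7yz87$8y97y7xy7
Original string S is at sorted index 9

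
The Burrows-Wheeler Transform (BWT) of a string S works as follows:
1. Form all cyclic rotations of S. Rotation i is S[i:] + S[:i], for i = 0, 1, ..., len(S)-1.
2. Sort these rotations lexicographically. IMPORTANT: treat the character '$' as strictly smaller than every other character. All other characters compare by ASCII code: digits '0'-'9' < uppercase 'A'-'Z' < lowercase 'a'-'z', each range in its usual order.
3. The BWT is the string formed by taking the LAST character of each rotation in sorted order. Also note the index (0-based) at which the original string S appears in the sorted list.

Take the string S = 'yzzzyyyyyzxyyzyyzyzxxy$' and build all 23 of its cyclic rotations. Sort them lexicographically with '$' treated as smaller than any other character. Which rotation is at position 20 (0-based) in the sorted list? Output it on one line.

Answer: zyzxxy$yzzzyyyyyzxyyzyy

Derivation:
All 23 rotations (rotation i = S[i:]+S[:i]):
  rot[0] = yzzzyyyyyzxyyzyyzyzxxy$
  rot[1] = zzzyyyyyzxyyzyyzyzxxy$y
  rot[2] = zzyyyyyzxyyzyyzyzxxy$yz
  rot[3] = zyyyyyzxyyzyyzyzxxy$yzz
  rot[4] = yyyyyzxyyzyyzyzxxy$yzzz
  rot[5] = yyyyzxyyzyyzyzxxy$yzzzy
  rot[6] = yyyzxyyzyyzyzxxy$yzzzyy
  rot[7] = yyzxyyzyyzyzxxy$yzzzyyy
  rot[8] = yzxyyzyyzyzxxy$yzzzyyyy
  rot[9] = zxyyzyyzyzxxy$yzzzyyyyy
  rot[10] = xyyzyyzyzxxy$yzzzyyyyyz
  rot[11] = yyzyyzyzxxy$yzzzyyyyyzx
  rot[12] = yzyyzyzxxy$yzzzyyyyyzxy
  rot[13] = zyyzyzxxy$yzzzyyyyyzxyy
  rot[14] = yyzyzxxy$yzzzyyyyyzxyyz
  rot[15] = yzyzxxy$yzzzyyyyyzxyyzy
  rot[16] = zyzxxy$yzzzyyyyyzxyyzyy
  rot[17] = yzxxy$yzzzyyyyyzxyyzyyz
  rot[18] = zxxy$yzzzyyyyyzxyyzyyzy
  rot[19] = xxy$yzzzyyyyyzxyyzyyzyz
  rot[20] = xy$yzzzyyyyyzxyyzyyzyzx
  rot[21] = y$yzzzyyyyyzxyyzyyzyzxx
  rot[22] = $yzzzyyyyyzxyyzyyzyzxxy
Sorted (with $ < everything):
  sorted[0] = $yzzzyyyyyzxyyzyyzyzxxy
  sorted[1] = xxy$yzzzyyyyyzxyyzyyzyz
  sorted[2] = xy$yzzzyyyyyzxyyzyyzyzx
  sorted[3] = xyyzyyzyzxxy$yzzzyyyyyz
  sorted[4] = y$yzzzyyyyyzxyyzyyzyzxx
  sorted[5] = yyyyyzxyyzyyzyzxxy$yzzz
  sorted[6] = yyyyzxyyzyyzyzxxy$yzzzy
  sorted[7] = yyyzxyyzyyzyzxxy$yzzzyy
  sorted[8] = yyzxyyzyyzyzxxy$yzzzyyy
  sorted[9] = yyzyyzyzxxy$yzzzyyyyyzx
  sorted[10] = yyzyzxxy$yzzzyyyyyzxyyz
  sorted[11] = yzxxy$yzzzyyyyyzxyyzyyz
  sorted[12] = yzxyyzyyzyzxxy$yzzzyyyy
  sorted[13] = yzyyzyzxxy$yzzzyyyyyzxy
  sorted[14] = yzyzxxy$yzzzyyyyyzxyyzy
  sorted[15] = yzzzyyyyyzxyyzyyzyzxxy$
  sorted[16] = zxxy$yzzzyyyyyzxyyzyyzy
  sorted[17] = zxyyzyyzyzxxy$yzzzyyyyy
  sorted[18] = zyyyyyzxyyzyyzyzxxy$yzz
  sorted[19] = zyyzyzxxy$yzzzyyyyyzxyy
  sorted[20] = zyzxxy$yzzzyyyyyzxyyzyy
  sorted[21] = zzyyyyyzxyyzyyzyzxxy$yz
  sorted[22] = zzzyyyyyzxyyzyyzyzxxy$y
sorted[20] = zyzxxy$yzzzyyyyyzxyyzyy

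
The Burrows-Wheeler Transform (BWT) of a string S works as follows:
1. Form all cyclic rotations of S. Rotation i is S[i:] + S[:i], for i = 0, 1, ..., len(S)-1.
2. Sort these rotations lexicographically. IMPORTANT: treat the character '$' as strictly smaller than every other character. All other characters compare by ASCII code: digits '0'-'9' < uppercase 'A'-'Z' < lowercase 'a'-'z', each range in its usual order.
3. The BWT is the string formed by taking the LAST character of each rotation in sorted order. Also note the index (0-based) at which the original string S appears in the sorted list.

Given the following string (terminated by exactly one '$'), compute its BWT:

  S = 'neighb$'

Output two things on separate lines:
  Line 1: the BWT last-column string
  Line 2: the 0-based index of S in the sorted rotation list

All 7 rotations (rotation i = S[i:]+S[:i]):
  rot[0] = neighb$
  rot[1] = eighb$n
  rot[2] = ighb$ne
  rot[3] = ghb$nei
  rot[4] = hb$neig
  rot[5] = b$neigh
  rot[6] = $neighb
Sorted (with $ < everything):
  sorted[0] = $neighb  (last char: 'b')
  sorted[1] = b$neigh  (last char: 'h')
  sorted[2] = eighb$n  (last char: 'n')
  sorted[3] = ghb$nei  (last char: 'i')
  sorted[4] = hb$neig  (last char: 'g')
  sorted[5] = ighb$ne  (last char: 'e')
  sorted[6] = neighb$  (last char: '$')
Last column: bhnige$
Original string S is at sorted index 6

Answer: bhnige$
6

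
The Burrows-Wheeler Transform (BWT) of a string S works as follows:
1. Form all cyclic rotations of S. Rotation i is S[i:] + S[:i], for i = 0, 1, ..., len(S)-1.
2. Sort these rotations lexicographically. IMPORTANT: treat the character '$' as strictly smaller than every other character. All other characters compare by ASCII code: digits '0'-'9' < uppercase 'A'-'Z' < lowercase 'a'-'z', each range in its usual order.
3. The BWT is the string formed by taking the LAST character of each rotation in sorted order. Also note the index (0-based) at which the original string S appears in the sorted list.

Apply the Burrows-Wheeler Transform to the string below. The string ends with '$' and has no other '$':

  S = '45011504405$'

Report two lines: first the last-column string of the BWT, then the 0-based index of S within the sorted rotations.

Answer: 55540140$041
8

Derivation:
All 12 rotations (rotation i = S[i:]+S[:i]):
  rot[0] = 45011504405$
  rot[1] = 5011504405$4
  rot[2] = 011504405$45
  rot[3] = 11504405$450
  rot[4] = 1504405$4501
  rot[5] = 504405$45011
  rot[6] = 04405$450115
  rot[7] = 4405$4501150
  rot[8] = 405$45011504
  rot[9] = 05$450115044
  rot[10] = 5$4501150440
  rot[11] = $45011504405
Sorted (with $ < everything):
  sorted[0] = $45011504405  (last char: '5')
  sorted[1] = 011504405$45  (last char: '5')
  sorted[2] = 04405$450115  (last char: '5')
  sorted[3] = 05$450115044  (last char: '4')
  sorted[4] = 11504405$450  (last char: '0')
  sorted[5] = 1504405$4501  (last char: '1')
  sorted[6] = 405$45011504  (last char: '4')
  sorted[7] = 4405$4501150  (last char: '0')
  sorted[8] = 45011504405$  (last char: '$')
  sorted[9] = 5$4501150440  (last char: '0')
  sorted[10] = 5011504405$4  (last char: '4')
  sorted[11] = 504405$45011  (last char: '1')
Last column: 55540140$041
Original string S is at sorted index 8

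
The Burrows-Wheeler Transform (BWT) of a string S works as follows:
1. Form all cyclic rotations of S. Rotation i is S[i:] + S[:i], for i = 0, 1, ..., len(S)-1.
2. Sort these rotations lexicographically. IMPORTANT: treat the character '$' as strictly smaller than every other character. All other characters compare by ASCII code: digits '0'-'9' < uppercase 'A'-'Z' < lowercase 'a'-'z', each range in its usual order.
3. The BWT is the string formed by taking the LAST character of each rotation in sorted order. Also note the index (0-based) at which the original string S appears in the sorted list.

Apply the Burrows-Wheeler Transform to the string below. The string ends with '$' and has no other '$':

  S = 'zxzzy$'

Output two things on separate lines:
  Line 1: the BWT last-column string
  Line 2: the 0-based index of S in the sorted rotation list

Answer: yzz$zx
3

Derivation:
All 6 rotations (rotation i = S[i:]+S[:i]):
  rot[0] = zxzzy$
  rot[1] = xzzy$z
  rot[2] = zzy$zx
  rot[3] = zy$zxz
  rot[4] = y$zxzz
  rot[5] = $zxzzy
Sorted (with $ < everything):
  sorted[0] = $zxzzy  (last char: 'y')
  sorted[1] = xzzy$z  (last char: 'z')
  sorted[2] = y$zxzz  (last char: 'z')
  sorted[3] = zxzzy$  (last char: '$')
  sorted[4] = zy$zxz  (last char: 'z')
  sorted[5] = zzy$zx  (last char: 'x')
Last column: yzz$zx
Original string S is at sorted index 3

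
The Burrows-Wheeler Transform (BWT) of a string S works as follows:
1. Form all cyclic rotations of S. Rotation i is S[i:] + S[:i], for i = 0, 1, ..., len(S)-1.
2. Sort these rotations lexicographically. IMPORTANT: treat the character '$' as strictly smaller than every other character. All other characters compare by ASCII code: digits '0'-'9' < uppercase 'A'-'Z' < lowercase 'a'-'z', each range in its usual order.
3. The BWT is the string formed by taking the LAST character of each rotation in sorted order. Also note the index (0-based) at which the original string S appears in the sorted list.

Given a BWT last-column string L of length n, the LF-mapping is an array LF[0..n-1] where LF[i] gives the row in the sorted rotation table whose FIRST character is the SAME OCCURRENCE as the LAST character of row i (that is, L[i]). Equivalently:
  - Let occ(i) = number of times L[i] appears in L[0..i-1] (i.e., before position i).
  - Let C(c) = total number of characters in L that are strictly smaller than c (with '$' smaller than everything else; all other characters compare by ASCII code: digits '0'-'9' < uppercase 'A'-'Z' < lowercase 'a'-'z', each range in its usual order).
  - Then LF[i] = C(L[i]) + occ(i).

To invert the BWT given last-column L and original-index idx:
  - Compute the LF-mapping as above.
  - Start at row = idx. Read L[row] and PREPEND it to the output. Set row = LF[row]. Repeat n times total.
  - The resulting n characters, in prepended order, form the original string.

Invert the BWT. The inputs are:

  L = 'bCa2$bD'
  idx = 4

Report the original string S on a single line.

LF mapping: 5 2 4 1 0 6 3
Walk LF starting at row 4, prepending L[row]:
  step 1: row=4, L[4]='$', prepend. Next row=LF[4]=0
  step 2: row=0, L[0]='b', prepend. Next row=LF[0]=5
  step 3: row=5, L[5]='b', prepend. Next row=LF[5]=6
  step 4: row=6, L[6]='D', prepend. Next row=LF[6]=3
  step 5: row=3, L[3]='2', prepend. Next row=LF[3]=1
  step 6: row=1, L[1]='C', prepend. Next row=LF[1]=2
  step 7: row=2, L[2]='a', prepend. Next row=LF[2]=4
Reversed output: aC2Dbb$

Answer: aC2Dbb$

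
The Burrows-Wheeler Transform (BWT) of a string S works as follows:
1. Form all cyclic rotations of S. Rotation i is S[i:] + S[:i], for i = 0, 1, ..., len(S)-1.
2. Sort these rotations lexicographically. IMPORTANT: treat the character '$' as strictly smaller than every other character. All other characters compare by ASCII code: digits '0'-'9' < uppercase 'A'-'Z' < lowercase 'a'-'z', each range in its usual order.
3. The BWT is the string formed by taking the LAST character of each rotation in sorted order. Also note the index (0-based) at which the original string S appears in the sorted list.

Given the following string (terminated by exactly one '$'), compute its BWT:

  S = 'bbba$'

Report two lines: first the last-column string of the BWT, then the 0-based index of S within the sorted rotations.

Answer: abbb$
4

Derivation:
All 5 rotations (rotation i = S[i:]+S[:i]):
  rot[0] = bbba$
  rot[1] = bba$b
  rot[2] = ba$bb
  rot[3] = a$bbb
  rot[4] = $bbba
Sorted (with $ < everything):
  sorted[0] = $bbba  (last char: 'a')
  sorted[1] = a$bbb  (last char: 'b')
  sorted[2] = ba$bb  (last char: 'b')
  sorted[3] = bba$b  (last char: 'b')
  sorted[4] = bbba$  (last char: '$')
Last column: abbb$
Original string S is at sorted index 4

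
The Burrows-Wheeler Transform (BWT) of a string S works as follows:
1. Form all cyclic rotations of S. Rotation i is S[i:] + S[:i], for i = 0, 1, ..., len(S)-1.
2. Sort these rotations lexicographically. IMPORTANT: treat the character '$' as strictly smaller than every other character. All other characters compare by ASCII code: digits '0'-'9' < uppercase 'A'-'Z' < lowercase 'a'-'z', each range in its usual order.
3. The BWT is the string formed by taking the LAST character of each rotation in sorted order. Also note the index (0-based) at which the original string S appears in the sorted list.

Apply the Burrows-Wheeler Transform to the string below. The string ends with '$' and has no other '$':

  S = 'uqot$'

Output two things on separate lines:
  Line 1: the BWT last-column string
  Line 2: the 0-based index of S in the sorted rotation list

All 5 rotations (rotation i = S[i:]+S[:i]):
  rot[0] = uqot$
  rot[1] = qot$u
  rot[2] = ot$uq
  rot[3] = t$uqo
  rot[4] = $uqot
Sorted (with $ < everything):
  sorted[0] = $uqot  (last char: 't')
  sorted[1] = ot$uq  (last char: 'q')
  sorted[2] = qot$u  (last char: 'u')
  sorted[3] = t$uqo  (last char: 'o')
  sorted[4] = uqot$  (last char: '$')
Last column: tquo$
Original string S is at sorted index 4

Answer: tquo$
4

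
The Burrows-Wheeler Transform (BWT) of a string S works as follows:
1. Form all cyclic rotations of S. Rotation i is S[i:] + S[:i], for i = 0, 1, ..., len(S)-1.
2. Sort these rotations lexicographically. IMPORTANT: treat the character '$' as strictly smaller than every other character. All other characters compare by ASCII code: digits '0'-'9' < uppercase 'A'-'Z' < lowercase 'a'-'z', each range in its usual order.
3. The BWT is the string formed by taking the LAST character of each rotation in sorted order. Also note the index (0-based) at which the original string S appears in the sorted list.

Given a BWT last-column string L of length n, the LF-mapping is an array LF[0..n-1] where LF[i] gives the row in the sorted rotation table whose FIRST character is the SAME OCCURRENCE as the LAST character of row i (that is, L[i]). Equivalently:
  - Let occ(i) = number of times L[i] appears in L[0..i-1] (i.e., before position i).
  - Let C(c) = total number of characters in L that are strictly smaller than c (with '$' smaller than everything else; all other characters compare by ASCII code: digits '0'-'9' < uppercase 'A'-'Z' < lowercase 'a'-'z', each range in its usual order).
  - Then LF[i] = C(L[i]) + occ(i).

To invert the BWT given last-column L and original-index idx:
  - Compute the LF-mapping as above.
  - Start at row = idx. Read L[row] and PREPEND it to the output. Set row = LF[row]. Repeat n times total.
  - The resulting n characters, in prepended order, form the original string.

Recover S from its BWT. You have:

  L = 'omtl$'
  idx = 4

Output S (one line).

LF mapping: 3 2 4 1 0
Walk LF starting at row 4, prepending L[row]:
  step 1: row=4, L[4]='$', prepend. Next row=LF[4]=0
  step 2: row=0, L[0]='o', prepend. Next row=LF[0]=3
  step 3: row=3, L[3]='l', prepend. Next row=LF[3]=1
  step 4: row=1, L[1]='m', prepend. Next row=LF[1]=2
  step 5: row=2, L[2]='t', prepend. Next row=LF[2]=4
Reversed output: tmlo$

Answer: tmlo$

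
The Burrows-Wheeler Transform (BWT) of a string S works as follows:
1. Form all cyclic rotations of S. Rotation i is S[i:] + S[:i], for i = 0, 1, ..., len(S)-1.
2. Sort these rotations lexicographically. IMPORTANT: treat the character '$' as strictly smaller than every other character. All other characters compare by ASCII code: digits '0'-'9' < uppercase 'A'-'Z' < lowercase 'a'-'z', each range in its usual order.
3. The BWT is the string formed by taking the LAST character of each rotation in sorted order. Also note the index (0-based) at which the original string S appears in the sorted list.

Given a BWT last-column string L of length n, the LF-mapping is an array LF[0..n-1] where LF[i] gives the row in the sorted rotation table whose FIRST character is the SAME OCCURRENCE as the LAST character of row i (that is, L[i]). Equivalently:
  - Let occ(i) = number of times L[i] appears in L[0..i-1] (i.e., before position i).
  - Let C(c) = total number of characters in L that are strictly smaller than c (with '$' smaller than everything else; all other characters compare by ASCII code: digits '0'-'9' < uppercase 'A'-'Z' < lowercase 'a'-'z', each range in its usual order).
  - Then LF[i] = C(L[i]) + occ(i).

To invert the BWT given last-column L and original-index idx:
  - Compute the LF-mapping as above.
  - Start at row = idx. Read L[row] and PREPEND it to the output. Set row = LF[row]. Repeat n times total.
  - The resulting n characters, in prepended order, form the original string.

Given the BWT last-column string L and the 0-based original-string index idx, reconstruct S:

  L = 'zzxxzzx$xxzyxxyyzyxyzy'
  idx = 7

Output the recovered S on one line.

Answer: xyzyyzzzxxxxyzxxzxyyz$

Derivation:
LF mapping: 15 16 1 2 17 18 3 0 4 5 19 9 6 7 10 11 20 12 8 13 21 14
Walk LF starting at row 7, prepending L[row]:
  step 1: row=7, L[7]='$', prepend. Next row=LF[7]=0
  step 2: row=0, L[0]='z', prepend. Next row=LF[0]=15
  step 3: row=15, L[15]='y', prepend. Next row=LF[15]=11
  step 4: row=11, L[11]='y', prepend. Next row=LF[11]=9
  step 5: row=9, L[9]='x', prepend. Next row=LF[9]=5
  step 6: row=5, L[5]='z', prepend. Next row=LF[5]=18
  step 7: row=18, L[18]='x', prepend. Next row=LF[18]=8
  step 8: row=8, L[8]='x', prepend. Next row=LF[8]=4
  step 9: row=4, L[4]='z', prepend. Next row=LF[4]=17
  step 10: row=17, L[17]='y', prepend. Next row=LF[17]=12
  step 11: row=12, L[12]='x', prepend. Next row=LF[12]=6
  step 12: row=6, L[6]='x', prepend. Next row=LF[6]=3
  step 13: row=3, L[3]='x', prepend. Next row=LF[3]=2
  step 14: row=2, L[2]='x', prepend. Next row=LF[2]=1
  step 15: row=1, L[1]='z', prepend. Next row=LF[1]=16
  step 16: row=16, L[16]='z', prepend. Next row=LF[16]=20
  step 17: row=20, L[20]='z', prepend. Next row=LF[20]=21
  step 18: row=21, L[21]='y', prepend. Next row=LF[21]=14
  step 19: row=14, L[14]='y', prepend. Next row=LF[14]=10
  step 20: row=10, L[10]='z', prepend. Next row=LF[10]=19
  step 21: row=19, L[19]='y', prepend. Next row=LF[19]=13
  step 22: row=13, L[13]='x', prepend. Next row=LF[13]=7
Reversed output: xyzyyzzzxxxxyzxxzxyyz$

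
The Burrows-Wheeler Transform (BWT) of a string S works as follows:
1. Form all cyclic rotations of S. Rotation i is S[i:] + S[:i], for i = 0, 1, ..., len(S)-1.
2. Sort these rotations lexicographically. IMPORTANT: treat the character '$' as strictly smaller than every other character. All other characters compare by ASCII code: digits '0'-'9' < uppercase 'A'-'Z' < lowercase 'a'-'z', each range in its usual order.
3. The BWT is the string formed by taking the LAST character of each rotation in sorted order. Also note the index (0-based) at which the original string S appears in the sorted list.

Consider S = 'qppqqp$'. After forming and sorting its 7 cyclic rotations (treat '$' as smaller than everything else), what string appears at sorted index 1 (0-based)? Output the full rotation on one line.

All 7 rotations (rotation i = S[i:]+S[:i]):
  rot[0] = qppqqp$
  rot[1] = ppqqp$q
  rot[2] = pqqp$qp
  rot[3] = qqp$qpp
  rot[4] = qp$qppq
  rot[5] = p$qppqq
  rot[6] = $qppqqp
Sorted (with $ < everything):
  sorted[0] = $qppqqp
  sorted[1] = p$qppqq
  sorted[2] = ppqqp$q
  sorted[3] = pqqp$qp
  sorted[4] = qp$qppq
  sorted[5] = qppqqp$
  sorted[6] = qqp$qpp
sorted[1] = p$qppqq

Answer: p$qppqq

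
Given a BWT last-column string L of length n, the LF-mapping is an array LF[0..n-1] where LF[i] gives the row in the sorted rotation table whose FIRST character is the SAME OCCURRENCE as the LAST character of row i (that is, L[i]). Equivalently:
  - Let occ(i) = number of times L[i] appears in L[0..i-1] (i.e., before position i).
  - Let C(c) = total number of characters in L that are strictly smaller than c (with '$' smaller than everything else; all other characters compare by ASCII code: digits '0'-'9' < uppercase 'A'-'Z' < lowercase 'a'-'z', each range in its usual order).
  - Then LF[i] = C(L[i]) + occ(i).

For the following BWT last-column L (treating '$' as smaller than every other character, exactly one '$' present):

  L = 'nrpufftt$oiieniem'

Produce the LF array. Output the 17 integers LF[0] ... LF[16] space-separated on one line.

Char counts: '$':1, 'e':2, 'f':2, 'i':3, 'm':1, 'n':2, 'o':1, 'p':1, 'r':1, 't':2, 'u':1
C (first-col start): C('$')=0, C('e')=1, C('f')=3, C('i')=5, C('m')=8, C('n')=9, C('o')=11, C('p')=12, C('r')=13, C('t')=14, C('u')=16
L[0]='n': occ=0, LF[0]=C('n')+0=9+0=9
L[1]='r': occ=0, LF[1]=C('r')+0=13+0=13
L[2]='p': occ=0, LF[2]=C('p')+0=12+0=12
L[3]='u': occ=0, LF[3]=C('u')+0=16+0=16
L[4]='f': occ=0, LF[4]=C('f')+0=3+0=3
L[5]='f': occ=1, LF[5]=C('f')+1=3+1=4
L[6]='t': occ=0, LF[6]=C('t')+0=14+0=14
L[7]='t': occ=1, LF[7]=C('t')+1=14+1=15
L[8]='$': occ=0, LF[8]=C('$')+0=0+0=0
L[9]='o': occ=0, LF[9]=C('o')+0=11+0=11
L[10]='i': occ=0, LF[10]=C('i')+0=5+0=5
L[11]='i': occ=1, LF[11]=C('i')+1=5+1=6
L[12]='e': occ=0, LF[12]=C('e')+0=1+0=1
L[13]='n': occ=1, LF[13]=C('n')+1=9+1=10
L[14]='i': occ=2, LF[14]=C('i')+2=5+2=7
L[15]='e': occ=1, LF[15]=C('e')+1=1+1=2
L[16]='m': occ=0, LF[16]=C('m')+0=8+0=8

Answer: 9 13 12 16 3 4 14 15 0 11 5 6 1 10 7 2 8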